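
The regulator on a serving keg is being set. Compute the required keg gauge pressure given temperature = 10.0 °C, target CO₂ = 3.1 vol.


psi = vols/(0.01821 + 0.09011·e^(−0.04·T)) − 14.695
psi = 3.1/(0.01821 + 0.09011·e^(−0.04·10.0)) − 14.695

24.7389 psi


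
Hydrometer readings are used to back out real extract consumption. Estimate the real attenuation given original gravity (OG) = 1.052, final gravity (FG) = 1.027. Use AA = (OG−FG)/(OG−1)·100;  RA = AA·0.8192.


AA = (1.052 − 1.027)/(1.052 − 1)·100 = 48.0769
RA = 48.0769·0.8192

39.3846 %


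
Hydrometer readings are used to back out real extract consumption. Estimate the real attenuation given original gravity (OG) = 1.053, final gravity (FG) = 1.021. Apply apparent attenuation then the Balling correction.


AA = (OG−FG)/(OG−1)·100;  RA = AA·0.8192
AA = (1.053 − 1.021)/(1.053 − 1)·100 = 60.3774
RA = 60.3774·0.8192

49.4611 %


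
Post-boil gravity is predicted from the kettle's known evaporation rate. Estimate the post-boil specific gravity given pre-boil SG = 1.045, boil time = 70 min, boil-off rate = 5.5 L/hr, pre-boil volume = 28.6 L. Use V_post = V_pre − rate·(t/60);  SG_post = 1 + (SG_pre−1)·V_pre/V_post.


V_post = 28.6 − 5.5·(70/60) = 22.1833
SG_post = 1 + (1.045 − 1)·28.6/22.1833

1.0580


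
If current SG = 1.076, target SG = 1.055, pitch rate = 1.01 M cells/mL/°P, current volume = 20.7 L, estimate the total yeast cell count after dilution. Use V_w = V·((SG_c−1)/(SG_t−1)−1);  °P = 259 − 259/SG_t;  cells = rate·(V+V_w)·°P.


V_w = 20.7·((1.076−1)/(1.055−1)−1) = 7.9036
V_final = 20.7 + 7.9036 = 28.6036
°P = 259 − 259/1.055 = 13.5024
cells = 1.01·28.6036·13.5024

390.0790 billion cells


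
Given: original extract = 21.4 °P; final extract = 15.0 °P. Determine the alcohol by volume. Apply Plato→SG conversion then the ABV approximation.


SG = 259/(259 − P);  ABV = (OG − FG)·131.25
OG = 259/(259 − 21.4) = 1.0901
FG = 259/(259 − 15.0) = 1.0615
ABV = (1.0901 − 1.0615)·131.25

3.7527 % ABV


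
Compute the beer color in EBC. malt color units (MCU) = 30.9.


SRM = 1.4922·MCU^0.6859;  EBC = SRM·1.97
SRM = 1.4922·30.9^0.6859 = 15.6960
EBC = 15.6960·1.97

30.9212 EBC


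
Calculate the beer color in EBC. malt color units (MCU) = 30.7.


SRM = 1.4922·MCU^0.6859;  EBC = SRM·1.97
SRM = 1.4922·30.7^0.6859 = 15.6263
EBC = 15.6263·1.97

30.7837 EBC


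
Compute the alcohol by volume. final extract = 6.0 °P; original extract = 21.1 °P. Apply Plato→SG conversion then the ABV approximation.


SG = 259/(259 − P);  ABV = (OG − FG)·131.25
OG = 259/(259 − 21.1) = 1.0887
FG = 259/(259 − 6.0) = 1.0237
ABV = (1.0887 − 1.0237)·131.25

8.5283 % ABV


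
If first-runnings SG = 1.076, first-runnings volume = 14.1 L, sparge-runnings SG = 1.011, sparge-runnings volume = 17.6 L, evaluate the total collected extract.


total = Σ (SG_i − 1)·1000·V_i
first = (1.076 − 1)·1000·14.1 = 1071.6000
sparge = (1.011 − 1)·1000·17.6 = 193.6000
total = 1071.6000 + 193.6000

1265.2000 gravity·L


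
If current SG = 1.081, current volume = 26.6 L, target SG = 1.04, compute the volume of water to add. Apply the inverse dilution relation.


V_water = V·((SG_curr − 1)/(SG_target − 1) − 1)
V_water = 26.6·((1.081 − 1)/(1.04 − 1) − 1)

27.2650 L


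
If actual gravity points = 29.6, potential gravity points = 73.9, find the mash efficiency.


efficiency = actual / potential × 100
efficiency = 29.6 / 73.9 × 100

40.0541 %


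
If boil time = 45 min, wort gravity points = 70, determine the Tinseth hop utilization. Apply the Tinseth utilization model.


U = 1.65·0.000125^(GP/1000) · (1 − e^(−0.04·t))/4.15
bigness = 1.65·0.000125^(70/1000) = 0.8796
boil_factor = (1 − e^(−0.04·45))/4.15 = 0.2011
U = 0.8796 · 0.2011

0.1769


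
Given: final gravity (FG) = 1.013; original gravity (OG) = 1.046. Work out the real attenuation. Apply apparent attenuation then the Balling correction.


AA = (OG−FG)/(OG−1)·100;  RA = AA·0.8192
AA = (1.046 − 1.013)/(1.046 − 1)·100 = 71.7391
RA = 71.7391·0.8192

58.7687 %


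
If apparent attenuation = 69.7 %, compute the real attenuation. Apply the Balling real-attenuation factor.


RA = AA · 0.8192
RA = 69.7 · 0.8192

57.0982 %


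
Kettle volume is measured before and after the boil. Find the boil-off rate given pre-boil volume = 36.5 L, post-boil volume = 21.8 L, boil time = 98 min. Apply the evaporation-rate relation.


rate = (V_pre − V_post) / (t_min/60)
rate = (36.5 − 21.8) / (98/60)

9.0000 L/hr


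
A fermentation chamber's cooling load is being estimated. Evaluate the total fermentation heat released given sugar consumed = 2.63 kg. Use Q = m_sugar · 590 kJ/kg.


Q = 2.63 · 590

1551.7000 kJ


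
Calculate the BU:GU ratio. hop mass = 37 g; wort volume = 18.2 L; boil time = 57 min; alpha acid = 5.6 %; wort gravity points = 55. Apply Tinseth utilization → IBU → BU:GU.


U = 1.65·0.000125^(GP/1000)·(1−e^(−0.04t))/4.15;  IBU = (α/100)·m·U·1000/V;  BU:GU = IBU/GP
U = 1.65·0.000125^(55/1000)·(1−e^(−0.04·57))/4.15 = 0.2177
IBU = (5.6/100)·37·0.2177·1000/18.2 = 24.7870
BU:GU = 24.7870/55

0.4507


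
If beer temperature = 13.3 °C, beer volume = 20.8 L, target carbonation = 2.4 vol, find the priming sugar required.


residual = 14.695·(0.01821 + 0.09011·e^(−0.04·T));  sugar = (target − residual)·4.0·V
residual = 14.695·(0.01821 + 0.09011·e^(−0.04·13.3)) = 1.0454
sugar = (2.4 − 1.0454)·4.0·20.8

112.6986 g


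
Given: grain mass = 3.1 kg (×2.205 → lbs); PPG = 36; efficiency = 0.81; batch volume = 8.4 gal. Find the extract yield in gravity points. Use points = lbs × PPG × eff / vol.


lbs = 3.1 × 2.205 = 6.8355
points = 6.8355 × 36 × 0.81 / 8.4

23.7290 points


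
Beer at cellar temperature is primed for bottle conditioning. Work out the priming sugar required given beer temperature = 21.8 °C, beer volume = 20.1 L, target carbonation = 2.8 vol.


residual = 14.695·(0.01821 + 0.09011·e^(−0.04·T));  sugar = (target − residual)·4.0·V
residual = 14.695·(0.01821 + 0.09011·e^(−0.04·21.8)) = 0.8212
sugar = (2.8 − 0.8212)·4.0·20.1

159.0916 g


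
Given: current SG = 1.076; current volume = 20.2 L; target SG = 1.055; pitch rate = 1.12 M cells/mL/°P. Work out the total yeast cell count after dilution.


V_w = V·((SG_c−1)/(SG_t−1)−1);  °P = 259 − 259/SG_t;  cells = rate·(V+V_w)·°P
V_w = 20.2·((1.076−1)/(1.055−1)−1) = 7.7127
V_final = 20.2 + 7.7127 = 27.9127
°P = 259 − 259/1.055 = 13.5024
cells = 1.12·27.9127·13.5024

422.1145 billion cells


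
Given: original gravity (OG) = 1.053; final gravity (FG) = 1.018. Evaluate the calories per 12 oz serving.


ABW = (OG−FG)·131.25·0.79/FG;  °P = 259 − 259/SG (for OG→OE and FG→AE);  RE = 0.1808·OE + 0.8192·AE;  Cal = (6.9·ABW + 4·(RE−0.1))·FG·3.55
ABW = (1.053 − 1.018)·131.25·0.79/1.018 = 3.5649
OE = 259 − 259/1.053 = 13.0361 °P
AE = 259 − 259/1.018 = 4.5796 °P
RE = 0.1808·13.0361 + 0.8192·4.5796 = 6.1085 °P
Cal = (6.9·3.5649 + 4·(6.1085−0.1))·1.018·3.55

175.7505 kcal


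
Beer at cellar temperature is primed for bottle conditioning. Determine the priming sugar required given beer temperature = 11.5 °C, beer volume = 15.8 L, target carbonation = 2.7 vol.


residual = 14.695·(0.01821 + 0.09011·e^(−0.04·T));  sugar = (target − residual)·4.0·V
residual = 14.695·(0.01821 + 0.09011·e^(−0.04·11.5)) = 1.1035
sugar = (2.7 − 1.1035)·4.0·15.8

100.8975 g


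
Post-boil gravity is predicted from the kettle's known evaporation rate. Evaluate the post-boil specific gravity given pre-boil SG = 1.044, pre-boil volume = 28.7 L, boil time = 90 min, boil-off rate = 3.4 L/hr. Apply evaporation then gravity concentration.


V_post = V_pre − rate·(t/60);  SG_post = 1 + (SG_pre−1)·V_pre/V_post
V_post = 28.7 − 3.4·(90/60) = 23.6000
SG_post = 1 + (1.044 − 1)·28.7/23.6000

1.0535


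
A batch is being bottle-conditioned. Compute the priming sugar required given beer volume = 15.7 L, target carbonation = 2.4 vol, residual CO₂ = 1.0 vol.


sugar = (target − residual)·4.0·V
sugar = (2.4 − 1.0)·4.0·15.7

87.9200 g


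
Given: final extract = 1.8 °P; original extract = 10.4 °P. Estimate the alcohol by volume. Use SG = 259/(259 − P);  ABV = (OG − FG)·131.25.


OG = 259/(259 − 10.4) = 1.0418
FG = 259/(259 − 1.8) = 1.0070
ABV = (1.0418 − 1.0070)·131.25

4.5722 % ABV


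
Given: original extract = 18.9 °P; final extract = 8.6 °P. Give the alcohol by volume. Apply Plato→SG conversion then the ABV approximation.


SG = 259/(259 − P);  ABV = (OG − FG)·131.25
OG = 259/(259 − 18.9) = 1.0787
FG = 259/(259 − 8.6) = 1.0343
ABV = (1.0787 − 1.0343)·131.25

5.8238 % ABV


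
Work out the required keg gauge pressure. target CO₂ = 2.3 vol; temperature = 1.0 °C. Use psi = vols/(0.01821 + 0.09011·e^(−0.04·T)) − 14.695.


psi = 2.3/(0.01821 + 0.09011·e^(−0.04·1.0)) − 14.695

7.2543 psi


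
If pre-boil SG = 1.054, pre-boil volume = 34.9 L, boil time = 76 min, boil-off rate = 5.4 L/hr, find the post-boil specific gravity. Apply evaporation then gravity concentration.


V_post = V_pre − rate·(t/60);  SG_post = 1 + (SG_pre−1)·V_pre/V_post
V_post = 34.9 − 5.4·(76/60) = 28.0600
SG_post = 1 + (1.054 − 1)·34.9/28.0600

1.0672


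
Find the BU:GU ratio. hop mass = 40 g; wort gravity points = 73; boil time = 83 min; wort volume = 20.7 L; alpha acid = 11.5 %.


U = 1.65·0.000125^(GP/1000)·(1−e^(−0.04t))/4.15;  IBU = (α/100)·m·U·1000/V;  BU:GU = IBU/GP
U = 1.65·0.000125^(73/1000)·(1−e^(−0.04·83))/4.15 = 0.1988
IBU = (11.5/100)·40·0.1988·1000/20.7 = 44.1882
BU:GU = 44.1882/73

0.6053


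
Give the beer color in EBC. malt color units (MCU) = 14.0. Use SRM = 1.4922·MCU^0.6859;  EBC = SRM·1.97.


SRM = 1.4922·14.0^0.6859 = 9.1192
EBC = 9.1192·1.97

17.9648 EBC


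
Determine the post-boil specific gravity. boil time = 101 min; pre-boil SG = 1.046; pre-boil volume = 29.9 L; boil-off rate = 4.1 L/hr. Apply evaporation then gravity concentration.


V_post = V_pre − rate·(t/60);  SG_post = 1 + (SG_pre−1)·V_pre/V_post
V_post = 29.9 − 4.1·(101/60) = 22.9983
SG_post = 1 + (1.046 − 1)·29.9/22.9983

1.0598


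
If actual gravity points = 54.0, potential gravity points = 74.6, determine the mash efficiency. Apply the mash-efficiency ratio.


efficiency = actual / potential × 100
efficiency = 54.0 / 74.6 × 100

72.3861 %


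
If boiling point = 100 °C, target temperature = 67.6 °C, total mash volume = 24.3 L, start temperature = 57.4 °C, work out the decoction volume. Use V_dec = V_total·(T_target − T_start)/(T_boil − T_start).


V_dec = 24.3·(67.6 − 57.4)/(100 − 57.4)

5.8183 L


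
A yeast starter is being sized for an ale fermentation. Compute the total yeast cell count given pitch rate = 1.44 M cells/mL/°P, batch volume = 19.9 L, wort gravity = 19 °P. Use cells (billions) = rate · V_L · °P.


cells = 1.44 · 19.9 · 19

544.4640 billion cells


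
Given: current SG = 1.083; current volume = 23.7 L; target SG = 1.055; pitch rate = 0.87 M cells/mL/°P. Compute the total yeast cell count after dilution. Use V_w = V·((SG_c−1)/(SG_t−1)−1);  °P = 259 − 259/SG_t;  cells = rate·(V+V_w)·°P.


V_w = 23.7·((1.083−1)/(1.055−1)−1) = 12.0655
V_final = 23.7 + 12.0655 = 35.7655
°P = 259 − 259/1.055 = 13.5024
cells = 0.87·35.7655·13.5024

420.1390 billion cells


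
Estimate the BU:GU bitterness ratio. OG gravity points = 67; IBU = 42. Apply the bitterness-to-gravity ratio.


BU:GU = IBU / OG_points
BU:GU = 42 / 67

0.6269


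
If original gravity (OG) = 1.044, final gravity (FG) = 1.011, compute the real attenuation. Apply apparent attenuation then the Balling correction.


AA = (OG−FG)/(OG−1)·100;  RA = AA·0.8192
AA = (1.044 − 1.011)/(1.044 − 1)·100 = 75.0000
RA = 75.0000·0.8192

61.4400 %


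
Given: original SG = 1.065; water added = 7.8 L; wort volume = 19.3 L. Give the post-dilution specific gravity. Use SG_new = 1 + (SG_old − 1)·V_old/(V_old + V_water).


pts = (1.065 − 1)·1000·19.3/(19.3 + 7.8) = 46.2915
SG_new = 1 + 46.2915/1000

1.0463


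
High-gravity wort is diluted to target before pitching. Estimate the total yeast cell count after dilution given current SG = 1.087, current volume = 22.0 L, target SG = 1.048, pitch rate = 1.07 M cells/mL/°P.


V_w = V·((SG_c−1)/(SG_t−1)−1);  °P = 259 − 259/SG_t;  cells = rate·(V+V_w)·°P
V_w = 22.0·((1.087−1)/(1.048−1)−1) = 17.8750
V_final = 22.0 + 17.8750 = 39.8750
°P = 259 − 259/1.048 = 11.8626
cells = 1.07·39.8750·11.8626

506.1325 billion cells


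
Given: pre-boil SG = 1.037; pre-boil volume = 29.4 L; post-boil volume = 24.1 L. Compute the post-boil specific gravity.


SG_post = 1 + (SG_pre − 1)·V_pre/V_post
pts_pre = (1.037 − 1)·1000 = 37.0000
pts_post = 37.0000·29.4/24.1 = 45.1369
SG_post = 1 + 45.1369/1000

1.0451


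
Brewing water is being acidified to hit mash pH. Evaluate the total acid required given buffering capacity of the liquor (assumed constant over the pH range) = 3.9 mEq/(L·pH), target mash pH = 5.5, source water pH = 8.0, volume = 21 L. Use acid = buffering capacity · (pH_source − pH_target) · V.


acid = 3.9 · (8.0 − 5.5) · 21

204.7500 mEq


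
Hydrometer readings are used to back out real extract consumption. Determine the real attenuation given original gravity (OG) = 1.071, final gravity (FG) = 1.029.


AA = (OG−FG)/(OG−1)·100;  RA = AA·0.8192
AA = (1.071 − 1.029)/(1.071 − 1)·100 = 59.1549
RA = 59.1549·0.8192

48.4597 %


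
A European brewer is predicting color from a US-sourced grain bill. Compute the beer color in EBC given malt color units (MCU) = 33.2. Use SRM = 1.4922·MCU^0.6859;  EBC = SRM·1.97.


SRM = 1.4922·33.2^0.6859 = 16.4883
EBC = 16.4883·1.97

32.4819 EBC


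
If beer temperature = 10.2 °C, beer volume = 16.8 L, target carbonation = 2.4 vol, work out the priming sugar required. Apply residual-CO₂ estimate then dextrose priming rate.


residual = 14.695·(0.01821 + 0.09011·e^(−0.04·T));  sugar = (target − residual)·4.0·V
residual = 14.695·(0.01821 + 0.09011·e^(−0.04·10.2)) = 1.1481
sugar = (2.4 − 1.1481)·4.0·16.8

84.1251 g


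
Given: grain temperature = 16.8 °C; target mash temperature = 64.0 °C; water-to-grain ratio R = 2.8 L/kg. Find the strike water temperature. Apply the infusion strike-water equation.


T_strike = (0.41/R)·(T_mash − T_grain) + T_mash
T_strike = (0.41/2.8)·(64.0 − 16.8) + 64.0

70.9114 °C


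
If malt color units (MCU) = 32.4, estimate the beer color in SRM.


SRM = 1.4922 · MCU^0.6859
SRM = 1.4922 · 32.4^0.6859

16.2147 SRM


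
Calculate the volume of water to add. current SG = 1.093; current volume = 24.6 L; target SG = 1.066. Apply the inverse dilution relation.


V_water = V·((SG_curr − 1)/(SG_target − 1) − 1)
V_water = 24.6·((1.093 − 1)/(1.066 − 1) − 1)

10.0636 L


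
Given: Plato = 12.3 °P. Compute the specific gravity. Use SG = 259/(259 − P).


SG = 259/(259 − 12.3)

1.0499


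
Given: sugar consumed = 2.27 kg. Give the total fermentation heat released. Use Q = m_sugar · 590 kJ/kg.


Q = 2.27 · 590

1339.3000 kJ


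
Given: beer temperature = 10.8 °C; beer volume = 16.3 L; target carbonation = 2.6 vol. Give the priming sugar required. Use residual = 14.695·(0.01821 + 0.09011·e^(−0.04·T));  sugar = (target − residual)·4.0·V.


residual = 14.695·(0.01821 + 0.09011·e^(−0.04·10.8)) = 1.1273
sugar = (2.6 − 1.1273)·4.0·16.3

96.0228 g


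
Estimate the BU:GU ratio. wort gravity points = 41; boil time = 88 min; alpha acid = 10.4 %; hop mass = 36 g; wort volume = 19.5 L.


U = 1.65·0.000125^(GP/1000)·(1−e^(−0.04t))/4.15;  IBU = (α/100)·m·U·1000/V;  BU:GU = IBU/GP
U = 1.65·0.000125^(41/1000)·(1−e^(−0.04·88))/4.15 = 0.2669
IBU = (10.4/100)·36·0.2669·1000/19.5 = 51.2462
BU:GU = 51.2462/41

1.2499


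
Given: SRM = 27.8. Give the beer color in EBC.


EBC = SRM · 1.97
EBC = 27.8 · 1.97

54.7660 EBC


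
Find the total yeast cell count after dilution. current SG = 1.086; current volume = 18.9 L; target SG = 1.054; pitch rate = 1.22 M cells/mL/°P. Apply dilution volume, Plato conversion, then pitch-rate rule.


V_w = V·((SG_c−1)/(SG_t−1)−1);  °P = 259 − 259/SG_t;  cells = rate·(V+V_w)·°P
V_w = 18.9·((1.086−1)/(1.054−1)−1) = 11.2000
V_final = 18.9 + 11.2000 = 30.1000
°P = 259 − 259/1.054 = 13.2694
cells = 1.22·30.1000·13.2694

487.2807 billion cells


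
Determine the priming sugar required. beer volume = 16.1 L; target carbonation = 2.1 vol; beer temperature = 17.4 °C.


residual = 14.695·(0.01821 + 0.09011·e^(−0.04·T));  sugar = (target − residual)·4.0·V
residual = 14.695·(0.01821 + 0.09011·e^(−0.04·17.4)) = 0.9278
sugar = (2.1 − 0.9278)·4.0·16.1

75.4901 g


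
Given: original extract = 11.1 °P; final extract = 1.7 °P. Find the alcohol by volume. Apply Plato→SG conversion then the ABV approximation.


SG = 259/(259 − P);  ABV = (OG − FG)·131.25
OG = 259/(259 − 11.1) = 1.0448
FG = 259/(259 − 1.7) = 1.0066
ABV = (1.0448 − 1.0066)·131.25

5.0097 % ABV


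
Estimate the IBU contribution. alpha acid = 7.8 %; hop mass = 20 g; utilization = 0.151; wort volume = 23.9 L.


IBU = (α/100)·mass·U·1000 / V
IBU = (7.8/100)·20·0.151·1000 / 23.9

9.8561 IBU


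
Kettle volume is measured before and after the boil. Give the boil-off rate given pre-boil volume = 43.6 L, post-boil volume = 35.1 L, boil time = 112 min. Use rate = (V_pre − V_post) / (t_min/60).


rate = (43.6 − 35.1) / (112/60)

4.5536 L/hr


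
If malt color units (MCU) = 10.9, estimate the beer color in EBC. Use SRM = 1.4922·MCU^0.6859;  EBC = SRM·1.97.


SRM = 1.4922·10.9^0.6859 = 7.6806
EBC = 7.6806·1.97

15.1309 EBC


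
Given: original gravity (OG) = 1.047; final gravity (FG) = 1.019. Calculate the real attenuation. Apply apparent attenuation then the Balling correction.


AA = (OG−FG)/(OG−1)·100;  RA = AA·0.8192
AA = (1.047 − 1.019)/(1.047 − 1)·100 = 59.5745
RA = 59.5745·0.8192

48.8034 %


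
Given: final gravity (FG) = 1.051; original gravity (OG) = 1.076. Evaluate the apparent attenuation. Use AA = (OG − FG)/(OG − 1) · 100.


AA = (1.076 − 1.051)/(1.076 − 1) · 100

32.8947 %


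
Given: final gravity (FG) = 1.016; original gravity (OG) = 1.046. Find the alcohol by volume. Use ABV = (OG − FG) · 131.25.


ABV = (1.046 − 1.016) · 131.25

3.9375 % ABV


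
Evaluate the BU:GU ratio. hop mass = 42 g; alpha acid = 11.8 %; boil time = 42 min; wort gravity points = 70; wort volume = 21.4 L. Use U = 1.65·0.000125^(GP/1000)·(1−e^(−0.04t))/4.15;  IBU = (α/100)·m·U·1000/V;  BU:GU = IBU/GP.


U = 1.65·0.000125^(70/1000)·(1−e^(−0.04·42))/4.15 = 0.1724
IBU = (11.8/100)·42·0.1724·1000/21.4 = 39.9358
BU:GU = 39.9358/70

0.5705


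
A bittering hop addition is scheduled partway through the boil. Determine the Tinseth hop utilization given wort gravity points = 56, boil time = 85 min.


U = 1.65·0.000125^(GP/1000) · (1 − e^(−0.04·t))/4.15
bigness = 1.65·0.000125^(56/1000) = 0.9975
boil_factor = (1 − e^(−0.04·85))/4.15 = 0.2329
U = 0.9975 · 0.2329

0.2323


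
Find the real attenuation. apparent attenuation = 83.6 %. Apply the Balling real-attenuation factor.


RA = AA · 0.8192
RA = 83.6 · 0.8192

68.4851 %


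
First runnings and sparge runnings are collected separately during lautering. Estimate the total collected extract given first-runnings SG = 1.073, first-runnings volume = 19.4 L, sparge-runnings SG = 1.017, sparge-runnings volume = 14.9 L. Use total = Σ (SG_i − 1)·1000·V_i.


first = (1.073 − 1)·1000·19.4 = 1416.2000
sparge = (1.017 − 1)·1000·14.9 = 253.3000
total = 1416.2000 + 253.3000

1669.5000 gravity·L


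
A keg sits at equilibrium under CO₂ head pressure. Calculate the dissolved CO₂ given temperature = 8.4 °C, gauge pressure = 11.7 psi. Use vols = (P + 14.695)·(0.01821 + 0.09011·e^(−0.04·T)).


vols = (11.7 + 14.695)·(0.01821 + 0.09011·e^(−0.04·8.4))

2.1804 volumes


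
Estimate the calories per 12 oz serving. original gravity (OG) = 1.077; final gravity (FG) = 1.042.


ABW = (OG−FG)·131.25·0.79/FG;  °P = 259 − 259/SG (for OG→OE and FG→AE);  RE = 0.1808·OE + 0.8192·AE;  Cal = (6.9·ABW + 4·(RE−0.1))·FG·3.55
ABW = (1.077 − 1.042)·131.25·0.79/1.042 = 3.4828
OE = 259 − 259/1.077 = 18.5172 °P
AE = 259 − 259/1.042 = 10.4395 °P
RE = 0.1808·18.5172 + 0.8192·10.4395 = 11.9000 °P
Cal = (6.9·3.4828 + 4·(11.9000−0.1))·1.042·3.55

263.4911 kcal


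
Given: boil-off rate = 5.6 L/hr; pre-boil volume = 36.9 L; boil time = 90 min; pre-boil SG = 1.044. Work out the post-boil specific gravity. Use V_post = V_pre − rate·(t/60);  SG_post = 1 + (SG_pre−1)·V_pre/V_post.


V_post = 36.9 − 5.6·(90/60) = 28.5000
SG_post = 1 + (1.044 − 1)·36.9/28.5000

1.0570


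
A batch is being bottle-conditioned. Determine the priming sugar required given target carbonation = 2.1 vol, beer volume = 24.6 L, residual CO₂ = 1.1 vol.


sugar = (target − residual)·4.0·V
sugar = (2.1 − 1.1)·4.0·24.6

98.4000 g


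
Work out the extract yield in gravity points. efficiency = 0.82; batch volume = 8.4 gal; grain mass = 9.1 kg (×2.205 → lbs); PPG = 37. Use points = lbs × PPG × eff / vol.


lbs = 9.1 × 2.205 = 20.0655
points = 20.0655 × 37 × 0.82 / 8.4

72.4747 points


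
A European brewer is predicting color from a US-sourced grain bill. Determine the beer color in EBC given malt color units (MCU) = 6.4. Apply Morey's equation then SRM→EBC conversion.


SRM = 1.4922·MCU^0.6859;  EBC = SRM·1.97
SRM = 1.4922·6.4^0.6859 = 5.3307
EBC = 5.3307·1.97

10.5015 EBC


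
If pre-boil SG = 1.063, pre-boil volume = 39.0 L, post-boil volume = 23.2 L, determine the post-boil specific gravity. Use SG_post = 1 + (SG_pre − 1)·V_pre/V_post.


pts_pre = (1.063 − 1)·1000 = 63.0000
pts_post = 63.0000·39.0/23.2 = 105.9052
SG_post = 1 + 105.9052/1000

1.1059


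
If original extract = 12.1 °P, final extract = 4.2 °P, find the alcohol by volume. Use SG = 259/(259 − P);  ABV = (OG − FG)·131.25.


OG = 259/(259 − 12.1) = 1.0490
FG = 259/(259 − 4.2) = 1.0165
ABV = (1.0490 − 1.0165)·131.25

4.2688 % ABV


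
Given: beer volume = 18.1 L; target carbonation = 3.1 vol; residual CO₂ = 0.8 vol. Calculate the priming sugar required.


sugar = (target − residual)·4.0·V
sugar = (3.1 − 0.8)·4.0·18.1

166.5200 g


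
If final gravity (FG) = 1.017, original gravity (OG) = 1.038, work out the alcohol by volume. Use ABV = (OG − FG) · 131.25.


ABV = (1.038 − 1.017) · 131.25

2.7563 % ABV


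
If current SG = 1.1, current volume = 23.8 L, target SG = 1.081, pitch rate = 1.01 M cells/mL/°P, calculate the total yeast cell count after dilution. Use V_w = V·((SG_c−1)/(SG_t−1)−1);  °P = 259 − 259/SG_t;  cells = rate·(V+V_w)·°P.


V_w = 23.8·((1.1−1)/(1.081−1)−1) = 5.5827
V_final = 23.8 + 5.5827 = 29.3827
°P = 259 − 259/1.081 = 19.4070
cells = 1.01·29.3827·19.4070

575.9336 billion cells


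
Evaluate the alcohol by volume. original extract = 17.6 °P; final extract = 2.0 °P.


SG = 259/(259 − P);  ABV = (OG − FG)·131.25
OG = 259/(259 − 17.6) = 1.0729
FG = 259/(259 − 2.0) = 1.0078
ABV = (1.0729 − 1.0078)·131.25

8.5478 % ABV


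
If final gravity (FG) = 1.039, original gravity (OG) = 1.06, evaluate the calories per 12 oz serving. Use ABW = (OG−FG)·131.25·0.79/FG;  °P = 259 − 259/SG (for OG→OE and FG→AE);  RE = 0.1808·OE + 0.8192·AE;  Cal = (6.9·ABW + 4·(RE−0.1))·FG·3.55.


ABW = (1.06 − 1.039)·131.25·0.79/1.039 = 2.0957
OE = 259 − 259/1.06 = 14.6604 °P
AE = 259 − 259/1.039 = 9.7218 °P
RE = 0.1808·14.6604 + 0.8192·9.7218 = 10.6147 °P
Cal = (6.9·2.0957 + 4·(10.6147−0.1))·1.039·3.55

208.4686 kcal


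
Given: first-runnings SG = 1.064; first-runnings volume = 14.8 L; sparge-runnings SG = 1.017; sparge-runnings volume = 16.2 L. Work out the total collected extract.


total = Σ (SG_i − 1)·1000·V_i
first = (1.064 − 1)·1000·14.8 = 947.2000
sparge = (1.017 − 1)·1000·16.2 = 275.4000
total = 947.2000 + 275.4000

1222.6000 gravity·L


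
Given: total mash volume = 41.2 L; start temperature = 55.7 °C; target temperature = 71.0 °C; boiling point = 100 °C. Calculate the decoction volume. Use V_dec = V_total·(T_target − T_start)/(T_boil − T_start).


V_dec = 41.2·(71.0 − 55.7)/(100 − 55.7)

14.2293 L


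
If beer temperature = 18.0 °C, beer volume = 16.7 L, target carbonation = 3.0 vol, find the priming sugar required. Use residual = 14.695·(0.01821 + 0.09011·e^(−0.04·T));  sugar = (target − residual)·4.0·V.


residual = 14.695·(0.01821 + 0.09011·e^(−0.04·18.0)) = 0.9121
sugar = (3.0 − 0.9121)·4.0·16.7

139.4693 g


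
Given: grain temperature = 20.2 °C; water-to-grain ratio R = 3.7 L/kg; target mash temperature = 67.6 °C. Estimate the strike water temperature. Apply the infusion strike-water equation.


T_strike = (0.41/R)·(T_mash − T_grain) + T_mash
T_strike = (0.41/3.7)·(67.6 − 20.2) + 67.6

72.8524 °C


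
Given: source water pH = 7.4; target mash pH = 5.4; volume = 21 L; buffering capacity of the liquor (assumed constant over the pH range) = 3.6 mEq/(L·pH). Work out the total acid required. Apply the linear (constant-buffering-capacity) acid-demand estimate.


acid = buffering capacity · (pH_source − pH_target) · V
acid = 3.6 · (7.4 − 5.4) · 21

151.2000 mEq


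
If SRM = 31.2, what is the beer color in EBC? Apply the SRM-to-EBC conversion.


EBC = SRM · 1.97
EBC = 31.2 · 1.97

61.4640 EBC


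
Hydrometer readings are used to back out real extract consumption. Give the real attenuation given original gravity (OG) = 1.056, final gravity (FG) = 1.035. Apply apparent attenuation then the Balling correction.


AA = (OG−FG)/(OG−1)·100;  RA = AA·0.8192
AA = (1.056 − 1.035)/(1.056 − 1)·100 = 37.5000
RA = 37.5000·0.8192

30.7200 %


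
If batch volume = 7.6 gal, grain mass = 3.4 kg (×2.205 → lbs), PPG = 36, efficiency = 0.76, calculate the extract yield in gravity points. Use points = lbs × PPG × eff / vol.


lbs = 3.4 × 2.205 = 7.4970
points = 7.4970 × 36 × 0.76 / 7.6

26.9892 points


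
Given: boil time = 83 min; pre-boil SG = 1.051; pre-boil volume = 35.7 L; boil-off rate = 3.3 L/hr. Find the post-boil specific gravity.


V_post = V_pre − rate·(t/60);  SG_post = 1 + (SG_pre−1)·V_pre/V_post
V_post = 35.7 − 3.3·(83/60) = 31.1350
SG_post = 1 + (1.051 − 1)·35.7/31.1350

1.0585


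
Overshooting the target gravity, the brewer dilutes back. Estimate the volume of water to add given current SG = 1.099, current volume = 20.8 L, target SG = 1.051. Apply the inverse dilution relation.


V_water = V·((SG_curr − 1)/(SG_target − 1) − 1)
V_water = 20.8·((1.099 − 1)/(1.051 − 1) − 1)

19.5765 L


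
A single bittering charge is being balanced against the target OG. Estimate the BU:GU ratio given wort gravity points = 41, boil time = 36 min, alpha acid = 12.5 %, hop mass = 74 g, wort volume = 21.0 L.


U = 1.65·0.000125^(GP/1000)·(1−e^(−0.04t))/4.15;  IBU = (α/100)·m·U·1000/V;  BU:GU = IBU/GP
U = 1.65·0.000125^(41/1000)·(1−e^(−0.04·36))/4.15 = 0.2099
IBU = (12.5/100)·74·0.2099·1000/21.0 = 92.4479
BU:GU = 92.4479/41

2.2548


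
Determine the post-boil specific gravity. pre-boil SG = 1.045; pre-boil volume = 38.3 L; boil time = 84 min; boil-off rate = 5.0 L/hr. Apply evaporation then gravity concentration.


V_post = V_pre − rate·(t/60);  SG_post = 1 + (SG_pre−1)·V_pre/V_post
V_post = 38.3 − 5.0·(84/60) = 31.3000
SG_post = 1 + (1.045 − 1)·38.3/31.3000

1.0551


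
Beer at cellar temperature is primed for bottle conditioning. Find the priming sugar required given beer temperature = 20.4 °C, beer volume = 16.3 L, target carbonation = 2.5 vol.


residual = 14.695·(0.01821 + 0.09011·e^(−0.04·T));  sugar = (target − residual)·4.0·V
residual = 14.695·(0.01821 + 0.09011·e^(−0.04·20.4)) = 0.8531
sugar = (2.5 − 0.8531)·4.0·16.3

107.3754 g


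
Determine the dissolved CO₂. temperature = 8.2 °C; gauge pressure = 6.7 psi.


vols = (P + 14.695)·(0.01821 + 0.09011·e^(−0.04·T))
vols = (6.7 + 14.695)·(0.01821 + 0.09011·e^(−0.04·8.2))

1.7784 volumes


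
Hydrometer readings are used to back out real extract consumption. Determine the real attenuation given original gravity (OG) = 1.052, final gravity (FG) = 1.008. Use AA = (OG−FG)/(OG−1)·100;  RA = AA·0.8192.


AA = (1.052 − 1.008)/(1.052 − 1)·100 = 84.6154
RA = 84.6154·0.8192

69.3169 %


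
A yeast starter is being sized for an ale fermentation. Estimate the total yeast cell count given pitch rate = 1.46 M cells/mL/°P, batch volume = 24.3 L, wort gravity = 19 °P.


cells (billions) = rate · V_L · °P
cells = 1.46 · 24.3 · 19

674.0820 billion cells


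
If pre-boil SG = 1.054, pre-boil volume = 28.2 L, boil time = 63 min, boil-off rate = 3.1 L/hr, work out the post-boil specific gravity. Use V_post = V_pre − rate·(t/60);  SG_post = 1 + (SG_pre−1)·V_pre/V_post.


V_post = 28.2 − 3.1·(63/60) = 24.9450
SG_post = 1 + (1.054 − 1)·28.2/24.9450

1.0610


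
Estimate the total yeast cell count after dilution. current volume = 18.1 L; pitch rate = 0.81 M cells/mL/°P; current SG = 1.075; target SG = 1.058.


V_w = V·((SG_c−1)/(SG_t−1)−1);  °P = 259 − 259/SG_t;  cells = rate·(V+V_w)·°P
V_w = 18.1·((1.075−1)/(1.058−1)−1) = 5.3052
V_final = 18.1 + 5.3052 = 23.4052
°P = 259 − 259/1.058 = 14.1985
cells = 0.81·23.4052·14.1985

269.1776 billion cells


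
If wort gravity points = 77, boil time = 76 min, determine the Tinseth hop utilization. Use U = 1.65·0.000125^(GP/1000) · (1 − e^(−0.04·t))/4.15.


bigness = 1.65·0.000125^(77/1000) = 0.8259
boil_factor = (1 − e^(−0.04·76))/4.15 = 0.2294
U = 0.8259 · 0.2294

0.1895


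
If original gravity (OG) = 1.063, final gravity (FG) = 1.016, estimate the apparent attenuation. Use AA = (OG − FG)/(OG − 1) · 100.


AA = (1.063 − 1.016)/(1.063 − 1) · 100

74.6032 %


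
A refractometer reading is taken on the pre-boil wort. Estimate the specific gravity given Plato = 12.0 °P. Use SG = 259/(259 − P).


SG = 259/(259 − 12.0)

1.0486


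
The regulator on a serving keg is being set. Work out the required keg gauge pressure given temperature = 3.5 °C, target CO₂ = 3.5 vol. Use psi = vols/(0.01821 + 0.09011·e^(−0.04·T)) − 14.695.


psi = 3.5/(0.01821 + 0.09011·e^(−0.04·3.5)) − 14.695

21.5564 psi


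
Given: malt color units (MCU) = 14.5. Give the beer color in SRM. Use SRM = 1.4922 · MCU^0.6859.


SRM = 1.4922 · 14.5^0.6859

9.3413 SRM


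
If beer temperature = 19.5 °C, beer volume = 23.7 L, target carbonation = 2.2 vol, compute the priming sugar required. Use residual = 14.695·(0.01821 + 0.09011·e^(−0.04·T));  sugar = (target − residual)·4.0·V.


residual = 14.695·(0.01821 + 0.09011·e^(−0.04·19.5)) = 0.8746
sugar = (2.2 − 0.8746)·4.0·23.7

125.6477 g


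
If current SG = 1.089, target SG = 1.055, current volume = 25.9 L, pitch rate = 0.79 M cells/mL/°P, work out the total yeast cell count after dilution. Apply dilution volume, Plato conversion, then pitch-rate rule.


V_w = V·((SG_c−1)/(SG_t−1)−1);  °P = 259 − 259/SG_t;  cells = rate·(V+V_w)·°P
V_w = 25.9·((1.089−1)/(1.055−1)−1) = 16.0109
V_final = 25.9 + 16.0109 = 41.9109
°P = 259 − 259/1.055 = 13.5024
cells = 0.79·41.9109·13.5024

447.0583 billion cells


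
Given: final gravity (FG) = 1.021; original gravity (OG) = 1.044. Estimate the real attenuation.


AA = (OG−FG)/(OG−1)·100;  RA = AA·0.8192
AA = (1.044 − 1.021)/(1.044 − 1)·100 = 52.2727
RA = 52.2727·0.8192

42.8218 %


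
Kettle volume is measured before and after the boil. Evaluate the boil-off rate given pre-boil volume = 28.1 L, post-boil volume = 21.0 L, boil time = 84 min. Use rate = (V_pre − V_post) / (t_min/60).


rate = (28.1 − 21.0) / (84/60)

5.0714 L/hr


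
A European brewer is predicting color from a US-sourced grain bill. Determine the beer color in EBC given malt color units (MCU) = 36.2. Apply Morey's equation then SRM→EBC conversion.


SRM = 1.4922·MCU^0.6859;  EBC = SRM·1.97
SRM = 1.4922·36.2^0.6859 = 17.4963
EBC = 17.4963·1.97

34.4676 EBC


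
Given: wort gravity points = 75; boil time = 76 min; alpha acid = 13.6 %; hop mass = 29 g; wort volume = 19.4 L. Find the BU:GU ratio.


U = 1.65·0.000125^(GP/1000)·(1−e^(−0.04t))/4.15;  IBU = (α/100)·m·U·1000/V;  BU:GU = IBU/GP
U = 1.65·0.000125^(75/1000)·(1−e^(−0.04·76))/4.15 = 0.1929
IBU = (13.6/100)·29·0.1929·1000/19.4 = 39.2240
BU:GU = 39.2240/75

0.5230


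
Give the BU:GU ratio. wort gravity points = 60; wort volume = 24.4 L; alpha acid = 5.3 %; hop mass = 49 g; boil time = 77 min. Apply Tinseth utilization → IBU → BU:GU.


U = 1.65·0.000125^(GP/1000)·(1−e^(−0.04t))/4.15;  IBU = (α/100)·m·U·1000/V;  BU:GU = IBU/GP
U = 1.65·0.000125^(60/1000)·(1−e^(−0.04·77))/4.15 = 0.2212
IBU = (5.3/100)·49·0.2212·1000/24.4 = 23.5450
BU:GU = 23.5450/60

0.3924


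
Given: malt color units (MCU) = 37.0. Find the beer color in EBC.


SRM = 1.4922·MCU^0.6859;  EBC = SRM·1.97
SRM = 1.4922·37.0^0.6859 = 17.7606
EBC = 17.7606·1.97

34.9883 EBC


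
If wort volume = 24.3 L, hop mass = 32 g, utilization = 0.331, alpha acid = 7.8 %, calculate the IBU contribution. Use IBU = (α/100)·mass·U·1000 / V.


IBU = (7.8/100)·32·0.331·1000 / 24.3

33.9990 IBU


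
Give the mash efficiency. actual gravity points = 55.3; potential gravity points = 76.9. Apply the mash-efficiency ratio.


efficiency = actual / potential × 100
efficiency = 55.3 / 76.9 × 100

71.9116 %


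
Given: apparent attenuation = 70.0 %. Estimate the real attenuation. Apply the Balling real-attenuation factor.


RA = AA · 0.8192
RA = 70.0 · 0.8192

57.3440 %


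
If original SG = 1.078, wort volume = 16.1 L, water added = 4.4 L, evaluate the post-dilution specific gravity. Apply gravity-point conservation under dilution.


SG_new = 1 + (SG_old − 1)·V_old/(V_old + V_water)
pts = (1.078 − 1)·1000·16.1/(16.1 + 4.4) = 61.2585
SG_new = 1 + 61.2585/1000

1.0613


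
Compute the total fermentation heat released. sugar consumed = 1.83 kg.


Q = m_sugar · 590 kJ/kg
Q = 1.83 · 590

1079.7000 kJ


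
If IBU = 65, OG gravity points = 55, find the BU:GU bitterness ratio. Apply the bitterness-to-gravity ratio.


BU:GU = IBU / OG_points
BU:GU = 65 / 55

1.1818


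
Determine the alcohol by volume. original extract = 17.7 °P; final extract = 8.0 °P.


SG = 259/(259 − P);  ABV = (OG − FG)·131.25
OG = 259/(259 − 17.7) = 1.0734
FG = 259/(259 − 8.0) = 1.0319
ABV = (1.0734 − 1.0319)·131.25

5.4443 % ABV


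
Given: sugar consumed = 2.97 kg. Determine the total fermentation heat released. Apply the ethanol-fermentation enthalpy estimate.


Q = m_sugar · 590 kJ/kg
Q = 2.97 · 590

1752.3000 kJ


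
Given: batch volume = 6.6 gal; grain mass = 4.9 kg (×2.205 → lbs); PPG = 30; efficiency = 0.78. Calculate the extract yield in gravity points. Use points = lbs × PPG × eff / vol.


lbs = 4.9 × 2.205 = 10.8045
points = 10.8045 × 30 × 0.78 / 6.6

38.3069 points


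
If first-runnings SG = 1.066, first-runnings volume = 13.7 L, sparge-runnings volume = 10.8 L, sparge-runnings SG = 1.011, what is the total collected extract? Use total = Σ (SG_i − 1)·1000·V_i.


first = (1.066 − 1)·1000·13.7 = 904.2000
sparge = (1.011 − 1)·1000·10.8 = 118.8000
total = 904.2000 + 118.8000

1023.0000 gravity·L


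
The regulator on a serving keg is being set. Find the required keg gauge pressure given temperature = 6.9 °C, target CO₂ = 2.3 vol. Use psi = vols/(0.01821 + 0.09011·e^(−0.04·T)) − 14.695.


psi = 2.3/(0.01821 + 0.09011·e^(−0.04·6.9)) − 14.695

11.8680 psi


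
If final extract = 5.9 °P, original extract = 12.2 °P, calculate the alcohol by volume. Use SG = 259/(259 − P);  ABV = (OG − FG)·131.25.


OG = 259/(259 − 12.2) = 1.0494
FG = 259/(259 − 5.9) = 1.0233
ABV = (1.0494 − 1.0233)·131.25

3.4285 % ABV


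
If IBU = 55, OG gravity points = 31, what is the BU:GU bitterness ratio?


BU:GU = IBU / OG_points
BU:GU = 55 / 31

1.7742


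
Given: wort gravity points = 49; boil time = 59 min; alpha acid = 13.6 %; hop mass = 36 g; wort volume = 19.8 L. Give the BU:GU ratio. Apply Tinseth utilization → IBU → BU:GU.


U = 1.65·0.000125^(GP/1000)·(1−e^(−0.04t))/4.15;  IBU = (α/100)·m·U·1000/V;  BU:GU = IBU/GP
U = 1.65·0.000125^(49/1000)·(1−e^(−0.04·59))/4.15 = 0.2318
IBU = (13.6/100)·36·0.2318·1000/19.8 = 57.3175
BU:GU = 57.3175/49

1.1697


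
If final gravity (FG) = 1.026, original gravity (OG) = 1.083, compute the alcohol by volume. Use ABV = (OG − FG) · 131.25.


ABV = (1.083 − 1.026) · 131.25

7.4812 % ABV


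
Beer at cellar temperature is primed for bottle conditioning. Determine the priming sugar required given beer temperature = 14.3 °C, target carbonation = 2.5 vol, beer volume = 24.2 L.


residual = 14.695·(0.01821 + 0.09011·e^(−0.04·T));  sugar = (target − residual)·4.0·V
residual = 14.695·(0.01821 + 0.09011·e^(−0.04·14.3)) = 1.0149
sugar = (2.5 − 1.0149)·4.0·24.2

143.7529 g


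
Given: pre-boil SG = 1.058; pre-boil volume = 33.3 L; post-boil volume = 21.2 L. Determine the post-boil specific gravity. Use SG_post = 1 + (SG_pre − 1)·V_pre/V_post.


pts_pre = (1.058 − 1)·1000 = 58.0000
pts_post = 58.0000·33.3/21.2 = 91.1038
SG_post = 1 + 91.1038/1000

1.0911


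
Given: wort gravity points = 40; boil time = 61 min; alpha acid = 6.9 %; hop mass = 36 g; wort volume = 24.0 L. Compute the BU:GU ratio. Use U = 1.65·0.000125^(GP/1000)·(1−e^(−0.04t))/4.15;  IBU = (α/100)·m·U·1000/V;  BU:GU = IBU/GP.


U = 1.65·0.000125^(40/1000)·(1−e^(−0.04·61))/4.15 = 0.2533
IBU = (6.9/100)·36·0.2533·1000/24.0 = 26.2209
BU:GU = 26.2209/40

0.6555


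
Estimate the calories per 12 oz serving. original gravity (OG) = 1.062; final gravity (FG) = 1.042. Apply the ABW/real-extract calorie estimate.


ABW = (OG−FG)·131.25·0.79/FG;  °P = 259 − 259/SG (for OG→OE and FG→AE);  RE = 0.1808·OE + 0.8192·AE;  Cal = (6.9·ABW + 4·(RE−0.1))·FG·3.55
ABW = (1.062 − 1.042)·131.25·0.79/1.042 = 1.9902
OE = 259 − 259/1.062 = 15.1205 °P
AE = 259 − 259/1.042 = 10.4395 °P
RE = 0.1808·15.1205 + 0.8192·10.4395 = 11.2859 °P
Cal = (6.9·1.9902 + 4·(11.2859−0.1))·1.042·3.55

216.3070 kcal


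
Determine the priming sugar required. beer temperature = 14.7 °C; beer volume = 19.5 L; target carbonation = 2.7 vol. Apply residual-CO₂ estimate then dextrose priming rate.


residual = 14.695·(0.01821 + 0.09011·e^(−0.04·T));  sugar = (target − residual)·4.0·V
residual = 14.695·(0.01821 + 0.09011·e^(−0.04·14.7)) = 1.0031
sugar = (2.7 − 1.0031)·4.0·19.5

132.3592 g


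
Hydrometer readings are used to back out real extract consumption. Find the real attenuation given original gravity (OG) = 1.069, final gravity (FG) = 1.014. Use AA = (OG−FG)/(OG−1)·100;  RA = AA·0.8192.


AA = (1.069 − 1.014)/(1.069 − 1)·100 = 79.7101
RA = 79.7101·0.8192

65.2986 %
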